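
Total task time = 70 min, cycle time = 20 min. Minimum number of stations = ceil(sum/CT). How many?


Formula: N_min = ceil(Sum of Task Times / Cycle Time)
N_min = ceil(70 min / 20 min) = ceil(3.5)
N_min = 4 stations

4


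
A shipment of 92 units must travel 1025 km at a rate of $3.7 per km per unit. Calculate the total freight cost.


TC = dist * cost * units = 1025 * 3.7 * 92 = $348910.00

$348910.00


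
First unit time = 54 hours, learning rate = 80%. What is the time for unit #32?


Formula: T_n = T_1 * (learning_rate)^(log2(n)) where learning_rate = rate/100
Doublings = log2(32) = 5
T_n = 54 * 0.8^5
T_n = 54 * 0.3277 = 17.7 hours

17.7 hours


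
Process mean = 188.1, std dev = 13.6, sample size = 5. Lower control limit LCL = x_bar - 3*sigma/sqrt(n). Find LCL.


LCL = 188.1 - 3 * 13.6 / sqrt(5)

169.85


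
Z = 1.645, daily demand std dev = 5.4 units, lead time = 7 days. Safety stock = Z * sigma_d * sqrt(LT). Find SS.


Formula: SS = z * sigma_d * sqrt(LT)
sqrt(LT) = sqrt(7) = 2.6458
SS = 1.645 * 5.4 * 2.6458
SS = 23.5 units

23.5 units


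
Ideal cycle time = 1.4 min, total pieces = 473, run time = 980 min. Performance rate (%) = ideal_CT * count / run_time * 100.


Formula: Performance = (Ideal CT * Total Count) / Run Time * 100
Ideal output time = 1.4 * 473 = 662.2 min
Performance = 662.2 / 980 * 100 = 67.6%

67.6%


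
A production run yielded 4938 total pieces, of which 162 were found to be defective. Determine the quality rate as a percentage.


Formula: Quality Rate = Good Pieces / Total Pieces * 100
Good pieces = 4938 - 162 = 4776
QR = 4776 / 4938 * 100 = 96.7%

96.7%


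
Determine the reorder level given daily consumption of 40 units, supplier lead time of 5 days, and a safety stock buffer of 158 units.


Formula: ROP = (Daily Demand * Lead Time) + Safety Stock
Demand during lead time = 40 * 5 = 200 units
ROP = 200 + 158 = 358 units

358 units


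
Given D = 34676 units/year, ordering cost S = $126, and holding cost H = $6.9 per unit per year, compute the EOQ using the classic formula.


Formula: EOQ = sqrt(2 * D * S / H)
Numerator: 2 * 34676 * 126 = 8738352
2DS/H = 8738352 / 6.9 = 1266427.8
EOQ = sqrt(1266427.8) = 1125.4 units

1125.4 units


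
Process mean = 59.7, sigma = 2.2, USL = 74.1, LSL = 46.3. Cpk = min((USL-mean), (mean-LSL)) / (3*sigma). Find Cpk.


Cpu = (74.1 - 59.7) / (3 * 2.2) = 2.18
Cpl = (59.7 - 46.3) / (3 * 2.2) = 2.03
Cpk = min(2.18, 2.03) = 2.03

2.03


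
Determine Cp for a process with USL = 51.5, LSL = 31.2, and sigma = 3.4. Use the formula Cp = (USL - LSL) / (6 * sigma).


Cp = (51.5 - 31.2) / (6 * 3.4)

1.0


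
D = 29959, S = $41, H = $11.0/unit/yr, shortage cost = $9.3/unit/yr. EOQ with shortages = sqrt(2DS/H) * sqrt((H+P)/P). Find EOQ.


Formula: EOQ* = sqrt(2DS/H) * sqrt((H+P)/P)
Base EOQ = sqrt(2*29959*41/11.0) = 472.58 units
Correction = sqrt((11.0+9.3)/9.3) = 1.47743
EOQ* = 472.58 * 1.47743 = 698.2 units

698.2 units


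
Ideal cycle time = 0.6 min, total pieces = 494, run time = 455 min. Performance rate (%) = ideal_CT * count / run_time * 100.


Formula: Performance = (Ideal CT * Total Count) / Run Time * 100
Ideal output time = 0.6 * 494 = 296.4 min
Performance = 296.4 / 455 * 100 = 65.1%

65.1%


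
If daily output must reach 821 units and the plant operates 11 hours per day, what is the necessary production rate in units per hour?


Formula: Production Rate = Daily Demand / Available Hours
Rate = 821 units/day / 11 hours/day
Rate = 74.6 units/hour

74.6 units/hour


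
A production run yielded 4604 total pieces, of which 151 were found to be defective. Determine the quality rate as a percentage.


Formula: Quality Rate = Good Pieces / Total Pieces * 100
Good pieces = 4604 - 151 = 4453
QR = 4453 / 4604 * 100 = 96.7%

96.7%


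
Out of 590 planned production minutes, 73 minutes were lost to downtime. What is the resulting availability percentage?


Formula: Availability = (Planned Time - Downtime) / Planned Time * 100
Uptime = 590 - 73 = 517 min
Availability = 517 / 590 * 100 = 87.6%

87.6%


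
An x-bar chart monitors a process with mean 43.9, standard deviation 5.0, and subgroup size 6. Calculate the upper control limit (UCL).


UCL = 43.9 + 3 * 5.0 / sqrt(6)

50.02


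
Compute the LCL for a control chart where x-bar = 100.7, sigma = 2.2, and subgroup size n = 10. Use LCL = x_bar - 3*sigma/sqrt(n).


LCL = 100.7 - 3 * 2.2 / sqrt(10)

98.61


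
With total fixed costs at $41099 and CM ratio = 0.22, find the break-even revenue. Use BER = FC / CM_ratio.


Formula: BER = Fixed Costs / Contribution Margin Ratio
BER = $41099 / 0.22
BER = $186813.64 (to the nearest cent)

$186813.64


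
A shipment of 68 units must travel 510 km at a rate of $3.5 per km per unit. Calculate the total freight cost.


TC = dist * cost * units = 510 * 3.5 * 68 = $121380.00

$121380.00


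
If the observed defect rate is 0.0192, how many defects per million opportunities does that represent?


DPMO = defect_rate * 1000000 = 0.0192 * 1000000

19200


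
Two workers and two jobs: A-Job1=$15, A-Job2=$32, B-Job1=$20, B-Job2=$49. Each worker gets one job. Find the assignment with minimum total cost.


Option 1: A->1 + B->2 = $15 + $49 = $64
Option 2: A->2 + B->1 = $32 + $20 = $52
Min cost = min($64, $52) = $52

$52


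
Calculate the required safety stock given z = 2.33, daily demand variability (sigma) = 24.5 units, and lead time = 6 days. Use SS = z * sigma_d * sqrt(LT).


Formula: SS = z * sigma_d * sqrt(LT)
sqrt(LT) = sqrt(6) = 2.4495
SS = 2.33 * 24.5 * 2.4495
SS = 139.8 units

139.8 units


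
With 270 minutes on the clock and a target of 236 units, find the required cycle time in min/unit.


Formula: CT = Available Time / Number of Units
CT = 270 min / 236 units
CT = 1.14 min/unit

1.14 min/unit


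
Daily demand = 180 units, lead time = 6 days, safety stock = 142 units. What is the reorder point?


Formula: ROP = (Daily Demand * Lead Time) + Safety Stock
Demand during lead time = 180 * 6 = 1080 units
ROP = 1080 + 142 = 1222 units

1222 units


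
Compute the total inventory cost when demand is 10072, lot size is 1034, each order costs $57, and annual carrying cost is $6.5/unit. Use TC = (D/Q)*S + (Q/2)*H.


TC = 10072/1034 * 57 + 1034/2 * 6.5

$3915.73


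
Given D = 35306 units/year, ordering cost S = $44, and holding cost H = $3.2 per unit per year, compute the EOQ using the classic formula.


Formula: EOQ = sqrt(2 * D * S / H)
Numerator: 2 * 35306 * 44 = 3106928
2DS/H = 3106928 / 3.2 = 970915.0
EOQ = sqrt(970915.0) = 985.4 units

985.4 units


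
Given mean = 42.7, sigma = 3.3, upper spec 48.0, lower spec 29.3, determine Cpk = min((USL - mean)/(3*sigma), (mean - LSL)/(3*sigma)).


Cpu = (48.0 - 42.7) / (3 * 3.3) = 0.54
Cpl = (42.7 - 29.3) / (3 * 3.3) = 1.35
Cpk = min(0.54, 1.35) = 0.54

0.54


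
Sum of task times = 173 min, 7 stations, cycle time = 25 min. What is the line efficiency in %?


Formula: Efficiency = Sum of Task Times / (N_stations * CT) * 100
Total station capacity = 7 stations * 25 min = 175 min
Efficiency = 173 / 175 * 100 = 98.9%

98.9%


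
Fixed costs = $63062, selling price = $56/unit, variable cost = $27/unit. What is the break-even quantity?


Formula: BEQ = Fixed Costs / (Price - Variable Cost)
Contribution margin = $56 - $27 = $29/unit
BEQ = ceil($63062 / $29/unit) = ceil(2174.55) = 2175 units

2175 units


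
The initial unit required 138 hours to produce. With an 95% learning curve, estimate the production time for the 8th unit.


Formula: T_n = T_1 * (learning_rate)^(log2(n)) where learning_rate = rate/100
Doublings = log2(8) = 3
T_n = 138 * 0.95^3
T_n = 138 * 0.8574 = 118.3 hours

118.3 hours


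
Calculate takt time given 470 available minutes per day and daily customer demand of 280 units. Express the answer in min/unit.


Formula: Takt Time = Available Production Time / Customer Demand
Takt = 470 min/day / 280 units/day
Takt = 1.68 min/unit

1.68 min/unit


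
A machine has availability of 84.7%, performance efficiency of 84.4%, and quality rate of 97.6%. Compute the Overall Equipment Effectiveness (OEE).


Formula: OEE = Availability * Performance * Quality / 10000
A * P = 84.7% * 84.4% / 100 = 71.49%
OEE = 71.49% * 97.6% / 100 = 69.8%

69.8%


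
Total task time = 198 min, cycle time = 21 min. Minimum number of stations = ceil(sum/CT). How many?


Formula: N_min = ceil(Sum of Task Times / Cycle Time)
N_min = ceil(198 min / 21 min) = ceil(9.4286)
N_min = 10 stations

10


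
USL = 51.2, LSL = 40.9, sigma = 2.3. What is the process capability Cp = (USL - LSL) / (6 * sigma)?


Cp = (51.2 - 40.9) / (6 * 2.3)

0.75


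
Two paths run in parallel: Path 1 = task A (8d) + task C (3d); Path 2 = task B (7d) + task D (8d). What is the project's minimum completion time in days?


Path 1 = 8 + 3 = 11 days
Path 2 = 7 + 8 = 15 days
Duration = max(11, 15) = 15 days

15 days


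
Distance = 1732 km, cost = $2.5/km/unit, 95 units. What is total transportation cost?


TC = dist * cost * units = 1732 * 2.5 * 95 = $411350.00

$411350.00


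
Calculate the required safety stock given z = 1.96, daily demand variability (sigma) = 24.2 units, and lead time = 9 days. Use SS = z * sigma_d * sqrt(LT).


Formula: SS = z * sigma_d * sqrt(LT)
sqrt(LT) = sqrt(9) = 3.0
SS = 1.96 * 24.2 * 3.0
SS = 142.3 units

142.3 units


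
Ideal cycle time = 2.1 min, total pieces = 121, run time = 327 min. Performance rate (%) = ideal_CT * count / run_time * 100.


Formula: Performance = (Ideal CT * Total Count) / Run Time * 100
Ideal output time = 2.1 * 121 = 254.1 min
Performance = 254.1 / 327 * 100 = 77.7%

77.7%


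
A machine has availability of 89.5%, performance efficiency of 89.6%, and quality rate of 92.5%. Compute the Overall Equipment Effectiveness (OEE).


Formula: OEE = Availability * Performance * Quality / 10000
A * P = 89.5% * 89.6% / 100 = 80.19%
OEE = 80.19% * 92.5% / 100 = 74.2%

74.2%


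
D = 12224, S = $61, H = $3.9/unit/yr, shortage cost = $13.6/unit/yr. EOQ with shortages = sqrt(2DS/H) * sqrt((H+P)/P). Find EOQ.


Formula: EOQ* = sqrt(2DS/H) * sqrt((H+P)/P)
Base EOQ = sqrt(2*12224*61/3.9) = 618.38 units
Correction = sqrt((3.9+13.6)/13.6) = 1.13436
EOQ* = 618.38 * 1.13436 = 701.5 units

701.5 units


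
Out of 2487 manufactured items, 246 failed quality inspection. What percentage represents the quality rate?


Formula: Quality Rate = Good Pieces / Total Pieces * 100
Good pieces = 2487 - 246 = 2241
QR = 2241 / 2487 * 100 = 90.1%

90.1%


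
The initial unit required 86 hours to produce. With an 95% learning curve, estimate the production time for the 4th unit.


Formula: T_n = T_1 * (learning_rate)^(log2(n)) where learning_rate = rate/100
Doublings = log2(4) = 2
T_n = 86 * 0.95^2
T_n = 86 * 0.9025 = 77.6 hours

77.6 hours


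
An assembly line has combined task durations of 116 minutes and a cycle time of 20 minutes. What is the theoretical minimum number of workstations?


Formula: N_min = ceil(Sum of Task Times / Cycle Time)
N_min = ceil(116 min / 20 min) = ceil(5.8)
N_min = 6 stations

6


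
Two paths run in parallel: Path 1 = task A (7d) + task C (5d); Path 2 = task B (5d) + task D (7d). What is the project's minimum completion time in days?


Path 1 = 7 + 5 = 12 days
Path 2 = 5 + 7 = 12 days
Duration = max(12, 12) = 12 days

12 days


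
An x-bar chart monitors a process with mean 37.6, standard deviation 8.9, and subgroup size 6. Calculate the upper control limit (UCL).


UCL = 37.6 + 3 * 8.9 / sqrt(6)

48.5


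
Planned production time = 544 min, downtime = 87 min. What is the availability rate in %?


Formula: Availability = (Planned Time - Downtime) / Planned Time * 100
Uptime = 544 - 87 = 457 min
Availability = 457 / 544 * 100 = 84.0%

84.0%


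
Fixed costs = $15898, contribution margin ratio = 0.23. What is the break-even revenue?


Formula: BER = Fixed Costs / Contribution Margin Ratio
BER = $15898 / 0.23
BER = $69121.74 (to the nearest cent)

$69121.74


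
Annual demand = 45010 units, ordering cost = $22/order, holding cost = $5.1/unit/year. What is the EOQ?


Formula: EOQ = sqrt(2 * D * S / H)
Numerator: 2 * 45010 * 22 = 1980440
2DS/H = 1980440 / 5.1 = 388321.6
EOQ = sqrt(388321.6) = 623.2 units

623.2 units


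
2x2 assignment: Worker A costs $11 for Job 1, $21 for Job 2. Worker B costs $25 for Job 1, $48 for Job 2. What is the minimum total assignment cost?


Option 1: A->1 + B->2 = $11 + $48 = $59
Option 2: A->2 + B->1 = $21 + $25 = $46
Min cost = min($59, $46) = $46

$46


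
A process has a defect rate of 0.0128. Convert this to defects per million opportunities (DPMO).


DPMO = defect_rate * 1000000 = 0.0128 * 1000000

12800


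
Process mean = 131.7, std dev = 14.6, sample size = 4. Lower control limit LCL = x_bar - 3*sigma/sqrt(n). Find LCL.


LCL = 131.7 - 3 * 14.6 / sqrt(4)

109.8


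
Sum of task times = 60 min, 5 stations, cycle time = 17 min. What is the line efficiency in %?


Formula: Efficiency = Sum of Task Times / (N_stations * CT) * 100
Total station capacity = 5 stations * 17 min = 85 min
Efficiency = 60 / 85 * 100 = 70.6%

70.6%


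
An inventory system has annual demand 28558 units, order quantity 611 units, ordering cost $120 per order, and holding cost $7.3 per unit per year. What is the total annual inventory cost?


TC = 28558/611 * 120 + 611/2 * 7.3

$7838.92


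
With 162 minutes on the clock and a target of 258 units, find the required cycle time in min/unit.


Formula: CT = Available Time / Number of Units
CT = 162 min / 258 units
CT = 0.63 min/unit

0.63 min/unit


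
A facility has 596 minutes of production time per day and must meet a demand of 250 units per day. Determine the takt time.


Formula: Takt Time = Available Production Time / Customer Demand
Takt = 596 min/day / 250 units/day
Takt = 2.38 min/unit

2.38 min/unit


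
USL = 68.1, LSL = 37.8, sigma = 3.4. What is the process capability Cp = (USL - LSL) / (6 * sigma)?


Cp = (68.1 - 37.8) / (6 * 3.4)

1.49


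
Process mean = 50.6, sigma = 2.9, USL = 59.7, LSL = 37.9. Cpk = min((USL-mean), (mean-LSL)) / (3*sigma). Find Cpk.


Cpu = (59.7 - 50.6) / (3 * 2.9) = 1.05
Cpl = (50.6 - 37.9) / (3 * 2.9) = 1.46
Cpk = min(1.05, 1.46) = 1.05

1.05


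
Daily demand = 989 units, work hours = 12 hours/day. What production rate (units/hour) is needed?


Formula: Production Rate = Daily Demand / Available Hours
Rate = 989 units/day / 12 hours/day
Rate = 82.4 units/hour

82.4 units/hour


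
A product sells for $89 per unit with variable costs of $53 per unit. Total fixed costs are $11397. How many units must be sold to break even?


Formula: BEQ = Fixed Costs / (Price - Variable Cost)
Contribution margin = $89 - $53 = $36/unit
BEQ = ceil($11397 / $36/unit) = ceil(316.58) = 317 units

317 units


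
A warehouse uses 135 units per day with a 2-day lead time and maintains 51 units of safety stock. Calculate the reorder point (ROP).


Formula: ROP = (Daily Demand * Lead Time) + Safety Stock
Demand during lead time = 135 * 2 = 270 units
ROP = 270 + 51 = 321 units

321 units


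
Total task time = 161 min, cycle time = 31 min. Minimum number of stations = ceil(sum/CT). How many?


Formula: N_min = ceil(Sum of Task Times / Cycle Time)
N_min = ceil(161 min / 31 min) = ceil(5.1935)
N_min = 6 stations

6


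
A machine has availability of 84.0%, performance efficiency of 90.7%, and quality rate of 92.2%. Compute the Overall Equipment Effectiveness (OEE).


Formula: OEE = Availability * Performance * Quality / 10000
A * P = 84.0% * 90.7% / 100 = 76.19%
OEE = 76.19% * 92.2% / 100 = 70.2%

70.2%


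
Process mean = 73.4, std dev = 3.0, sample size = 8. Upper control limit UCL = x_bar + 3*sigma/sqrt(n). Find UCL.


UCL = 73.4 + 3 * 3.0 / sqrt(8)

76.58


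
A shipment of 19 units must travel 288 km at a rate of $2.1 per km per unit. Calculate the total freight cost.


TC = dist * cost * units = 288 * 2.1 * 19 = $11491.20

$11491.20


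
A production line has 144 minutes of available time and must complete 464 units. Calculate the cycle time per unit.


Formula: CT = Available Time / Number of Units
CT = 144 min / 464 units
CT = 0.31 min/unit

0.31 min/unit


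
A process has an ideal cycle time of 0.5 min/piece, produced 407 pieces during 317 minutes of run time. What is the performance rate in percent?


Formula: Performance = (Ideal CT * Total Count) / Run Time * 100
Ideal output time = 0.5 * 407 = 203.5 min
Performance = 203.5 / 317 * 100 = 64.2%

64.2%


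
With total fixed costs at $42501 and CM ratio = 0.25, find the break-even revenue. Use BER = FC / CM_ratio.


Formula: BER = Fixed Costs / Contribution Margin Ratio
BER = $42501 / 0.25
BER = $170004.00 (to the nearest cent)

$170004.00


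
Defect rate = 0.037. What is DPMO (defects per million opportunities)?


DPMO = defect_rate * 1000000 = 0.037 * 1000000

37000


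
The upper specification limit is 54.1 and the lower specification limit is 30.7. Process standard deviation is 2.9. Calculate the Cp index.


Cp = (54.1 - 30.7) / (6 * 2.9)

1.34


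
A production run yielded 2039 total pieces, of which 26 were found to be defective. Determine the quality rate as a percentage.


Formula: Quality Rate = Good Pieces / Total Pieces * 100
Good pieces = 2039 - 26 = 2013
QR = 2013 / 2039 * 100 = 98.7%

98.7%


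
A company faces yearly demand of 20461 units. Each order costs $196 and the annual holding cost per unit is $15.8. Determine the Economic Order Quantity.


Formula: EOQ = sqrt(2 * D * S / H)
Numerator: 2 * 20461 * 196 = 8020712
2DS/H = 8020712 / 15.8 = 507640.0
EOQ = sqrt(507640.0) = 712.5 units

712.5 units


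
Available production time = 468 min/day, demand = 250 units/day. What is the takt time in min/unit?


Formula: Takt Time = Available Production Time / Customer Demand
Takt = 468 min/day / 250 units/day
Takt = 1.87 min/unit

1.87 min/unit


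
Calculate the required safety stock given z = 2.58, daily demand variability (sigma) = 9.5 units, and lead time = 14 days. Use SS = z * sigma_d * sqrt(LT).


Formula: SS = z * sigma_d * sqrt(LT)
sqrt(LT) = sqrt(14) = 3.7417
SS = 2.58 * 9.5 * 3.7417
SS = 91.7 units

91.7 units


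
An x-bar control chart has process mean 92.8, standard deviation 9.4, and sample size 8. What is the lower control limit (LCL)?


LCL = 92.8 - 3 * 9.4 / sqrt(8)

82.83


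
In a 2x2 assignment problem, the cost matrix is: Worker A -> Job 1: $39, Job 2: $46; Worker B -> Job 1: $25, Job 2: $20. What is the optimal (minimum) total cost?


Option 1: A->1 + B->2 = $39 + $20 = $59
Option 2: A->2 + B->1 = $46 + $25 = $71
Min cost = min($59, $71) = $59

$59


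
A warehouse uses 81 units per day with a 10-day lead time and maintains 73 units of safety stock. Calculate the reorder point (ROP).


Formula: ROP = (Daily Demand * Lead Time) + Safety Stock
Demand during lead time = 81 * 10 = 810 units
ROP = 810 + 73 = 883 units

883 units


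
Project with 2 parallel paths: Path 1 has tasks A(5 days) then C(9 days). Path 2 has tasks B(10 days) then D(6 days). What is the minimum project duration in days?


Path 1 = 5 + 9 = 14 days
Path 2 = 10 + 6 = 16 days
Duration = max(14, 16) = 16 days

16 days


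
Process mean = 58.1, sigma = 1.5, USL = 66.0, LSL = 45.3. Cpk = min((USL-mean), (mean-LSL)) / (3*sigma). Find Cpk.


Cpu = (66.0 - 58.1) / (3 * 1.5) = 1.76
Cpl = (58.1 - 45.3) / (3 * 1.5) = 2.84
Cpk = min(1.76, 2.84) = 1.76

1.76


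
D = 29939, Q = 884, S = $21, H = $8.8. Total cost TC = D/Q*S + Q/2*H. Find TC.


TC = 29939/884 * 21 + 884/2 * 8.8

$4600.82


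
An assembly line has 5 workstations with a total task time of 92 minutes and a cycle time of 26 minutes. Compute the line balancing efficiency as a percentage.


Formula: Efficiency = Sum of Task Times / (N_stations * CT) * 100
Total station capacity = 5 stations * 26 min = 130 min
Efficiency = 92 / 130 * 100 = 70.8%

70.8%


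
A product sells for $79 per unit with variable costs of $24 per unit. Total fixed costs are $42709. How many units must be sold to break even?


Formula: BEQ = Fixed Costs / (Price - Variable Cost)
Contribution margin = $79 - $24 = $55/unit
BEQ = ceil($42709 / $55/unit) = ceil(776.53) = 777 units

777 units


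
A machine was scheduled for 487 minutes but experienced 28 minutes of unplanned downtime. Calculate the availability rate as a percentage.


Formula: Availability = (Planned Time - Downtime) / Planned Time * 100
Uptime = 487 - 28 = 459 min
Availability = 459 / 487 * 100 = 94.3%

94.3%


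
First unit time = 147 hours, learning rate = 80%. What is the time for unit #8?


Formula: T_n = T_1 * (learning_rate)^(log2(n)) where learning_rate = rate/100
Doublings = log2(8) = 3
T_n = 147 * 0.8^3
T_n = 147 * 0.512 = 75.3 hours

75.3 hours


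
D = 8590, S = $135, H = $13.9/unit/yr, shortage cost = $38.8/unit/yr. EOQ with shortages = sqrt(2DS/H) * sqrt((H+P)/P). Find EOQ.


Formula: EOQ* = sqrt(2DS/H) * sqrt((H+P)/P)
Base EOQ = sqrt(2*8590*135/13.9) = 408.48 units
Correction = sqrt((13.9+38.8)/38.8) = 1.16544
EOQ* = 408.48 * 1.16544 = 476.1 units

476.1 units


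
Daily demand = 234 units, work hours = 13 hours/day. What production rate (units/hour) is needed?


Formula: Production Rate = Daily Demand / Available Hours
Rate = 234 units/day / 13 hours/day
Rate = 18.0 units/hour

18.0 units/hour


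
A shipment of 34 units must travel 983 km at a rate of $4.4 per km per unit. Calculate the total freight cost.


TC = dist * cost * units = 983 * 4.4 * 34 = $147056.80

$147056.80


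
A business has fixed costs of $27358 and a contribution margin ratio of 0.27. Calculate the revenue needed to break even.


Formula: BER = Fixed Costs / Contribution Margin Ratio
BER = $27358 / 0.27
BER = $101325.93 (to the nearest cent)

$101325.93


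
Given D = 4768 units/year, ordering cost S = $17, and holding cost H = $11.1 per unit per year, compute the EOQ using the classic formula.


Formula: EOQ = sqrt(2 * D * S / H)
Numerator: 2 * 4768 * 17 = 162112
2DS/H = 162112 / 11.1 = 14604.7
EOQ = sqrt(14604.7) = 120.8 units

120.8 units


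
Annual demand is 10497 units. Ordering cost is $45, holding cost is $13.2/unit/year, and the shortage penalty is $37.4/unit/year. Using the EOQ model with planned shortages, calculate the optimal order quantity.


Formula: EOQ* = sqrt(2DS/H) * sqrt((H+P)/P)
Base EOQ = sqrt(2*10497*45/13.2) = 267.53 units
Correction = sqrt((13.2+37.4)/37.4) = 1.16316
EOQ* = 267.53 * 1.16316 = 311.2 units

311.2 units


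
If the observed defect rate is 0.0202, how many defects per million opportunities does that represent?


DPMO = defect_rate * 1000000 = 0.0202 * 1000000

20200


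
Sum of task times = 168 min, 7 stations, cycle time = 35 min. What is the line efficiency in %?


Formula: Efficiency = Sum of Task Times / (N_stations * CT) * 100
Total station capacity = 7 stations * 35 min = 245 min
Efficiency = 168 / 245 * 100 = 68.6%

68.6%


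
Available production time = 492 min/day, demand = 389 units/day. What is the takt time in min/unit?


Formula: Takt Time = Available Production Time / Customer Demand
Takt = 492 min/day / 389 units/day
Takt = 1.26 min/unit

1.26 min/unit


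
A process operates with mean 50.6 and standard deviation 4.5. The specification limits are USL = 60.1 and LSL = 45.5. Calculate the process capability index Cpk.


Cpu = (60.1 - 50.6) / (3 * 4.5) = 0.7
Cpl = (50.6 - 45.5) / (3 * 4.5) = 0.38
Cpk = min(0.7, 0.38) = 0.38

0.38


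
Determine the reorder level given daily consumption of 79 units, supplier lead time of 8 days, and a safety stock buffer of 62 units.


Formula: ROP = (Daily Demand * Lead Time) + Safety Stock
Demand during lead time = 79 * 8 = 632 units
ROP = 632 + 62 = 694 units

694 units


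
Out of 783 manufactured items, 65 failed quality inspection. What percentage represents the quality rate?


Formula: Quality Rate = Good Pieces / Total Pieces * 100
Good pieces = 783 - 65 = 718
QR = 718 / 783 * 100 = 91.7%

91.7%


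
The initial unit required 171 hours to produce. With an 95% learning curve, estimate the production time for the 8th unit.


Formula: T_n = T_1 * (learning_rate)^(log2(n)) where learning_rate = rate/100
Doublings = log2(8) = 3
T_n = 171 * 0.95^3
T_n = 171 * 0.8574 = 146.6 hours

146.6 hours


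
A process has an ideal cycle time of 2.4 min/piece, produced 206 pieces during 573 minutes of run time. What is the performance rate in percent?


Formula: Performance = (Ideal CT * Total Count) / Run Time * 100
Ideal output time = 2.4 * 206 = 494.4 min
Performance = 494.4 / 573 * 100 = 86.3%

86.3%


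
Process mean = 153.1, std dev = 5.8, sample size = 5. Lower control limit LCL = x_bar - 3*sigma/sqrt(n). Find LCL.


LCL = 153.1 - 3 * 5.8 / sqrt(5)

145.32


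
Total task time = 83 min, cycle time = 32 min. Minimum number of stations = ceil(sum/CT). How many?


Formula: N_min = ceil(Sum of Task Times / Cycle Time)
N_min = ceil(83 min / 32 min) = ceil(2.5938)
N_min = 3 stations

3


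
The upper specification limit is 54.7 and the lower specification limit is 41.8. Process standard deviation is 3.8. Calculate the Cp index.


Cp = (54.7 - 41.8) / (6 * 3.8)

0.57


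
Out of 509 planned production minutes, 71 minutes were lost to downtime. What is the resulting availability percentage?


Formula: Availability = (Planned Time - Downtime) / Planned Time * 100
Uptime = 509 - 71 = 438 min
Availability = 438 / 509 * 100 = 86.1%

86.1%


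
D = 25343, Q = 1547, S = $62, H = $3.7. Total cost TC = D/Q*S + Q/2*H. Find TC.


TC = 25343/1547 * 62 + 1547/2 * 3.7

$3877.64


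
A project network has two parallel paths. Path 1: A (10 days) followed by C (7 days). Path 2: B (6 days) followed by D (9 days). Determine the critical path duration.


Path 1 = 10 + 7 = 17 days
Path 2 = 6 + 9 = 15 days
Duration = max(17, 15) = 17 days

17 days


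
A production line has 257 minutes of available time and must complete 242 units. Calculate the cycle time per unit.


Formula: CT = Available Time / Number of Units
CT = 257 min / 242 units
CT = 1.06 min/unit

1.06 min/unit


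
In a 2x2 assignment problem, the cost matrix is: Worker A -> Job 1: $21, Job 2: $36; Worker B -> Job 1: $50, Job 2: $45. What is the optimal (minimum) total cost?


Option 1: A->1 + B->2 = $21 + $45 = $66
Option 2: A->2 + B->1 = $36 + $50 = $86
Min cost = min($66, $86) = $66

$66


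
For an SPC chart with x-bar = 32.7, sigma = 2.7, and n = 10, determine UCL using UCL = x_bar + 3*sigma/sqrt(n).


UCL = 32.7 + 3 * 2.7 / sqrt(10)

35.26


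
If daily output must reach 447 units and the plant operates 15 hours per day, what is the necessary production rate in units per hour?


Formula: Production Rate = Daily Demand / Available Hours
Rate = 447 units/day / 15 hours/day
Rate = 29.8 units/hour

29.8 units/hour


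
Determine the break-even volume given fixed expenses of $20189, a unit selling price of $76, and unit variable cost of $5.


Formula: BEQ = Fixed Costs / (Price - Variable Cost)
Contribution margin = $76 - $5 = $71/unit
BEQ = ceil($20189 / $71/unit) = ceil(284.35) = 285 units

285 units


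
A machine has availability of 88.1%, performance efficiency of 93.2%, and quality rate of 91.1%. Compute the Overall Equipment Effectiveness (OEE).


Formula: OEE = Availability * Performance * Quality / 10000
A * P = 88.1% * 93.2% / 100 = 82.11%
OEE = 82.11% * 91.1% / 100 = 74.8%

74.8%


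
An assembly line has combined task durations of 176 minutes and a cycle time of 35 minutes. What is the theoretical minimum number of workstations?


Formula: N_min = ceil(Sum of Task Times / Cycle Time)
N_min = ceil(176 min / 35 min) = ceil(5.0286)
N_min = 6 stations

6


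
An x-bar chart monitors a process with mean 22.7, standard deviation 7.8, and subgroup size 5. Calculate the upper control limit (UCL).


UCL = 22.7 + 3 * 7.8 / sqrt(5)

33.16


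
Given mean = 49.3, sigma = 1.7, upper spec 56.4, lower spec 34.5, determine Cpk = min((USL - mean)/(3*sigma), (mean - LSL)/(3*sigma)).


Cpu = (56.4 - 49.3) / (3 * 1.7) = 1.39
Cpl = (49.3 - 34.5) / (3 * 1.7) = 2.9
Cpk = min(1.39, 2.9) = 1.39

1.39


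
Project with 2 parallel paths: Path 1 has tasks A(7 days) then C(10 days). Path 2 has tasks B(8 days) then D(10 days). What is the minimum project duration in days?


Path 1 = 7 + 10 = 17 days
Path 2 = 8 + 10 = 18 days
Duration = max(17, 18) = 18 days

18 days


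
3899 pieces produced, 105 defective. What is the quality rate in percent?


Formula: Quality Rate = Good Pieces / Total Pieces * 100
Good pieces = 3899 - 105 = 3794
QR = 3794 / 3899 * 100 = 97.3%

97.3%


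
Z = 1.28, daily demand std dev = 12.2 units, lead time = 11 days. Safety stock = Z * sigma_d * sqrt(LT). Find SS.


Formula: SS = z * sigma_d * sqrt(LT)
sqrt(LT) = sqrt(11) = 3.3166
SS = 1.28 * 12.2 * 3.3166
SS = 51.8 units

51.8 units


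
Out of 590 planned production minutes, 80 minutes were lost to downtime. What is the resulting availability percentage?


Formula: Availability = (Planned Time - Downtime) / Planned Time * 100
Uptime = 590 - 80 = 510 min
Availability = 510 / 590 * 100 = 86.4%

86.4%


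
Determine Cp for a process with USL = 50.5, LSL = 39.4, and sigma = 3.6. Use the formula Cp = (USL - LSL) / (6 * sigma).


Cp = (50.5 - 39.4) / (6 * 3.6)

0.51


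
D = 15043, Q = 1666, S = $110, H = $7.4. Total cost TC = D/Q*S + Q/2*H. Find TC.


TC = 15043/1666 * 110 + 1666/2 * 7.4

$7157.44


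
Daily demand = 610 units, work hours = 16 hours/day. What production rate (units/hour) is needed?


Formula: Production Rate = Daily Demand / Available Hours
Rate = 610 units/day / 16 hours/day
Rate = 38.1 units/hour

38.1 units/hour


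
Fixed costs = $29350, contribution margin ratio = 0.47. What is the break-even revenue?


Formula: BER = Fixed Costs / Contribution Margin Ratio
BER = $29350 / 0.47
BER = $62446.81 (to the nearest cent)

$62446.81


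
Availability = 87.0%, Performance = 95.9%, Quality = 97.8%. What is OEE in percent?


Formula: OEE = Availability * Performance * Quality / 10000
A * P = 87.0% * 95.9% / 100 = 83.43%
OEE = 83.43% * 97.8% / 100 = 81.6%

81.6%


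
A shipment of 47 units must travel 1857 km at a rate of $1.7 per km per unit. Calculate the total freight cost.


TC = dist * cost * units = 1857 * 1.7 * 47 = $148374.30

$148374.30


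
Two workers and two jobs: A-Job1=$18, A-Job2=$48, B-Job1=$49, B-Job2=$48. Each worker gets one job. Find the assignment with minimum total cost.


Option 1: A->1 + B->2 = $18 + $48 = $66
Option 2: A->2 + B->1 = $48 + $49 = $97
Min cost = min($66, $97) = $66

$66


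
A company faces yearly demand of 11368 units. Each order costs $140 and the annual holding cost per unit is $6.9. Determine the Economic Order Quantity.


Formula: EOQ = sqrt(2 * D * S / H)
Numerator: 2 * 11368 * 140 = 3183040
2DS/H = 3183040 / 6.9 = 461310.1
EOQ = sqrt(461310.1) = 679.2 units

679.2 units


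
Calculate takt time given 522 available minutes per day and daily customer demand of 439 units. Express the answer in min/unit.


Formula: Takt Time = Available Production Time / Customer Demand
Takt = 522 min/day / 439 units/day
Takt = 1.19 min/unit

1.19 min/unit


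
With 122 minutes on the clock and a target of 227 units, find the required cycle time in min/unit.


Formula: CT = Available Time / Number of Units
CT = 122 min / 227 units
CT = 0.54 min/unit

0.54 min/unit


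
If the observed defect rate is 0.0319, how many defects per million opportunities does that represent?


DPMO = defect_rate * 1000000 = 0.0319 * 1000000

31900


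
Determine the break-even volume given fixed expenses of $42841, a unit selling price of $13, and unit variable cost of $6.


Formula: BEQ = Fixed Costs / (Price - Variable Cost)
Contribution margin = $13 - $6 = $7/unit
BEQ = ceil($42841 / $7/unit) = ceil(6120.14) = 6121 units

6121 units


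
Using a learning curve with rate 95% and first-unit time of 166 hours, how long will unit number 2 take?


Formula: T_n = T_1 * (learning_rate)^(log2(n)) where learning_rate = rate/100
Doublings = log2(2) = 1
T_n = 166 * 0.95^1
T_n = 166 * 0.95 = 157.7 hours

157.7 hours


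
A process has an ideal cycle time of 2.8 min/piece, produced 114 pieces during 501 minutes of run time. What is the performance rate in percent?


Formula: Performance = (Ideal CT * Total Count) / Run Time * 100
Ideal output time = 2.8 * 114 = 319.2 min
Performance = 319.2 / 501 * 100 = 63.7%

63.7%


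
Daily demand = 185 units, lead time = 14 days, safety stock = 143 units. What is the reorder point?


Formula: ROP = (Daily Demand * Lead Time) + Safety Stock
Demand during lead time = 185 * 14 = 2590 units
ROP = 2590 + 143 = 2733 units

2733 units


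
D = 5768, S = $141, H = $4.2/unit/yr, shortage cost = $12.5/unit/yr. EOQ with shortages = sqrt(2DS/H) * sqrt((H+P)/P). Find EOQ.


Formula: EOQ* = sqrt(2DS/H) * sqrt((H+P)/P)
Base EOQ = sqrt(2*5768*141/4.2) = 622.32 units
Correction = sqrt((4.2+12.5)/12.5) = 1.15585
EOQ* = 622.32 * 1.15585 = 719.3 units

719.3 units


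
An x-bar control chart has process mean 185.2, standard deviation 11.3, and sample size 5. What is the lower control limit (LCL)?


LCL = 185.2 - 3 * 11.3 / sqrt(5)

170.04


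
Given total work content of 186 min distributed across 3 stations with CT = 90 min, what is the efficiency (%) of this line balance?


Formula: Efficiency = Sum of Task Times / (N_stations * CT) * 100
Total station capacity = 3 stations * 90 min = 270 min
Efficiency = 186 / 270 * 100 = 68.9%

68.9%


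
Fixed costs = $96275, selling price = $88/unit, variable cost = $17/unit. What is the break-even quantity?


Formula: BEQ = Fixed Costs / (Price - Variable Cost)
Contribution margin = $88 - $17 = $71/unit
BEQ = ceil($96275 / $71/unit) = ceil(1355.99) = 1356 units

1356 units


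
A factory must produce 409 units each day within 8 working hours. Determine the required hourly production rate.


Formula: Production Rate = Daily Demand / Available Hours
Rate = 409 units/day / 8 hours/day
Rate = 51.1 units/hour

51.1 units/hour


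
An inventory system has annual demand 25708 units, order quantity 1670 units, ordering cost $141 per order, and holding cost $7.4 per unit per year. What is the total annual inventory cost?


TC = 25708/1670 * 141 + 1670/2 * 7.4

$8349.56


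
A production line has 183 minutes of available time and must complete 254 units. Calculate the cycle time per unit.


Formula: CT = Available Time / Number of Units
CT = 183 min / 254 units
CT = 0.72 min/unit

0.72 min/unit


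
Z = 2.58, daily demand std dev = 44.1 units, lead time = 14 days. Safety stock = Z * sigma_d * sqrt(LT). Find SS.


Formula: SS = z * sigma_d * sqrt(LT)
sqrt(LT) = sqrt(14) = 3.7417
SS = 2.58 * 44.1 * 3.7417
SS = 425.7 units

425.7 units


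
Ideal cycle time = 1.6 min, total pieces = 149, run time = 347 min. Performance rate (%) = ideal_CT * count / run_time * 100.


Formula: Performance = (Ideal CT * Total Count) / Run Time * 100
Ideal output time = 1.6 * 149 = 238.4 min
Performance = 238.4 / 347 * 100 = 68.7%

68.7%


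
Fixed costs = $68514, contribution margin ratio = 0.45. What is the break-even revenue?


Formula: BER = Fixed Costs / Contribution Margin Ratio
BER = $68514 / 0.45
BER = $152253.33 (to the nearest cent)

$152253.33


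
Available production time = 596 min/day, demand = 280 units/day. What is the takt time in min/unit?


Formula: Takt Time = Available Production Time / Customer Demand
Takt = 596 min/day / 280 units/day
Takt = 2.13 min/unit

2.13 min/unit


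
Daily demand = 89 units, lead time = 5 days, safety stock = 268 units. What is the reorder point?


Formula: ROP = (Daily Demand * Lead Time) + Safety Stock
Demand during lead time = 89 * 5 = 445 units
ROP = 445 + 268 = 713 units

713 units


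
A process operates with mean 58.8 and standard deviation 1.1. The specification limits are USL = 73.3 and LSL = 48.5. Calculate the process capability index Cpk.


Cpu = (73.3 - 58.8) / (3 * 1.1) = 4.39
Cpl = (58.8 - 48.5) / (3 * 1.1) = 3.12
Cpk = min(4.39, 3.12) = 3.12

3.12


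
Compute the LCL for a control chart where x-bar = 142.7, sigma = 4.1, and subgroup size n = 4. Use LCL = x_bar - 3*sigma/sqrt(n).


LCL = 142.7 - 3 * 4.1 / sqrt(4)

136.55


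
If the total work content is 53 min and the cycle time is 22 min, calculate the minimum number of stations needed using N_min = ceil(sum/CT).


Formula: N_min = ceil(Sum of Task Times / Cycle Time)
N_min = ceil(53 min / 22 min) = ceil(2.4091)
N_min = 3 stations

3


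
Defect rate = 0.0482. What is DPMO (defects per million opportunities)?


DPMO = defect_rate * 1000000 = 0.0482 * 1000000

48200


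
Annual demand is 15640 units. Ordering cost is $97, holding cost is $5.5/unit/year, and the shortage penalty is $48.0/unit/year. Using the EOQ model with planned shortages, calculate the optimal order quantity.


Formula: EOQ* = sqrt(2DS/H) * sqrt((H+P)/P)
Base EOQ = sqrt(2*15640*97/5.5) = 742.74 units
Correction = sqrt((5.5+48.0)/48.0) = 1.05574
EOQ* = 742.74 * 1.05574 = 784.1 units

784.1 units


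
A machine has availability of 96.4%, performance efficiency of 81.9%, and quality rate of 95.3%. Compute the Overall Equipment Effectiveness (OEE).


Formula: OEE = Availability * Performance * Quality / 10000
A * P = 96.4% * 81.9% / 100 = 78.95%
OEE = 78.95% * 95.3% / 100 = 75.2%

75.2%


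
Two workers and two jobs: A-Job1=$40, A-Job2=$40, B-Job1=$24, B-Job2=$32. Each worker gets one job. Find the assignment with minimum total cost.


Option 1: A->1 + B->2 = $40 + $32 = $72
Option 2: A->2 + B->1 = $40 + $24 = $64
Min cost = min($72, $64) = $64

$64


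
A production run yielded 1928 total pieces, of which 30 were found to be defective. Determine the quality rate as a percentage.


Formula: Quality Rate = Good Pieces / Total Pieces * 100
Good pieces = 1928 - 30 = 1898
QR = 1898 / 1928 * 100 = 98.4%

98.4%


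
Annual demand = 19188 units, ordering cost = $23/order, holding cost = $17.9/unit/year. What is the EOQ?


Formula: EOQ = sqrt(2 * D * S / H)
Numerator: 2 * 19188 * 23 = 882648
2DS/H = 882648 / 17.9 = 49309.9
EOQ = sqrt(49309.9) = 222.1 units

222.1 units


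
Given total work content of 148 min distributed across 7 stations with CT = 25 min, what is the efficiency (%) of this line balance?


Formula: Efficiency = Sum of Task Times / (N_stations * CT) * 100
Total station capacity = 7 stations * 25 min = 175 min
Efficiency = 148 / 175 * 100 = 84.6%

84.6%


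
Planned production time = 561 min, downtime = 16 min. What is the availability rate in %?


Formula: Availability = (Planned Time - Downtime) / Planned Time * 100
Uptime = 561 - 16 = 545 min
Availability = 545 / 561 * 100 = 97.1%

97.1%


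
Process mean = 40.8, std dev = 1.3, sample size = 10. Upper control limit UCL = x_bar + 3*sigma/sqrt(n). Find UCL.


UCL = 40.8 + 3 * 1.3 / sqrt(10)

42.03


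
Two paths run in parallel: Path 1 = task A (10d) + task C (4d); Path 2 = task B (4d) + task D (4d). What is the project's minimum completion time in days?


Path 1 = 10 + 4 = 14 days
Path 2 = 4 + 4 = 8 days
Duration = max(14, 8) = 14 days

14 days


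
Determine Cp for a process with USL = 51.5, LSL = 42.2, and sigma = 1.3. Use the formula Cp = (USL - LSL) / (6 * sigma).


Cp = (51.5 - 42.2) / (6 * 1.3)

1.19


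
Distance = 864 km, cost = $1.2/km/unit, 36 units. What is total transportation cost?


TC = dist * cost * units = 864 * 1.2 * 36 = $37324.80

$37324.80
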